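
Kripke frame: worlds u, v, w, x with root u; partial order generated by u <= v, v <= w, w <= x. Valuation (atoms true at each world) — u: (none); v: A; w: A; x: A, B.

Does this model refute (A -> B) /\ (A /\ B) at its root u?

Yes

u ||-/- (A -> B) /\ (A /\ B) since u fails A -> B.
So the root u does not force (A -> B) /\ (A /\ B); the model is a countermodel.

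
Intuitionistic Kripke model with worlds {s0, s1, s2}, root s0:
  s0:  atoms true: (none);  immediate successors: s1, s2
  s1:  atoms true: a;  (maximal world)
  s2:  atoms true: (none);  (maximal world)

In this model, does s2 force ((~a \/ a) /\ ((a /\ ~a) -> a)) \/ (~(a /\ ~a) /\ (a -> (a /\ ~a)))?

Yes

s2 ||- ((~a \/ a) /\ ((a /\ ~a) -> a)) \/ (~(a /\ ~a) /\ (a -> (a /\ ~a))) via the disjunct (~a \/ a) /\ ((a /\ ~a) -> a).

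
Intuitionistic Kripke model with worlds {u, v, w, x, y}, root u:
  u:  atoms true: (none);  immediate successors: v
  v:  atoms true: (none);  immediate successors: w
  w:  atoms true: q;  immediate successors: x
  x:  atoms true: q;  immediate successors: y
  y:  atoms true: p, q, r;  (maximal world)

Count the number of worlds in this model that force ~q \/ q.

3

u: does not force it — u ||-/- ~q \/ q: neither disjunct is forced at u.
v: does not force it — v ||-/- ~q \/ q: neither disjunct is forced at v.
w: forces it.
x: forces it.
y: forces it.
Worlds forcing the formula: {w, x, y}.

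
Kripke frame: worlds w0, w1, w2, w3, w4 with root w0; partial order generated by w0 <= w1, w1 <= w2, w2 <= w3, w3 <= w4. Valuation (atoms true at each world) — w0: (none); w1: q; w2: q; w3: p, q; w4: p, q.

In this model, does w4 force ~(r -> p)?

w4 ||-/- ~(r -> p) since w4 is accessible from w4 and w4 ||- r -> p.
w4 ||- r -> p vacuously: no world accessible from w4 forces the antecedent r.

No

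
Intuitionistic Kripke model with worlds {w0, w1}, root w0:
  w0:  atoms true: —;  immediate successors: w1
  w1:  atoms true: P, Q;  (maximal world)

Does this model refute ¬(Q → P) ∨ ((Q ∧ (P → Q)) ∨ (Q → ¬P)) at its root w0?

Yes

w0 ⊮ ¬(Q → P) ∨ ((Q ∧ (P → Q)) ∨ (Q → ¬P)): neither disjunct is forced at w0.
w0 ⊮ ¬(Q → P) since w0 is accessible from w0 and w0 ⊩ Q → P.
w0 ⊩ Q → P: every world accessible from w0 that forces Q (namely w1) also forces P.
So the root w0 does not force ¬(Q → P) ∨ ((Q ∧ (P → Q)) ∨ (Q → ¬P)); the model is a countermodel.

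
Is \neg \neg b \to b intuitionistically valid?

This is double-negation elimination, which is not intuitionistically valid.
A Kripke countermodel: worlds w0, w1; order generated by w0 \le w1; atoms true at each world — w0:{}; w1:{b}.
w0 \nVdash \neg \neg b \to b: already at w0 itself, w0 \Vdash \neg \neg b but w0 \nVdash b.
w0 lacks atom b, so w0 \nVdash b.
So the root w0 does not force the formula.

No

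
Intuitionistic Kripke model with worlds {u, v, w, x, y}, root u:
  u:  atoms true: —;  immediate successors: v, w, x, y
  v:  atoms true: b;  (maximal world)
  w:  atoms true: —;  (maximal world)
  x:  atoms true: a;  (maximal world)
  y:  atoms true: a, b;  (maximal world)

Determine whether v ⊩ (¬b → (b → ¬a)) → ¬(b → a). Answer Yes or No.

v ⊩ (¬b → (b → ¬a)) → ¬(b → a): every world accessible from v that forces ¬b → (b → ¬a) (namely v) also forces ¬(b → a).

Yes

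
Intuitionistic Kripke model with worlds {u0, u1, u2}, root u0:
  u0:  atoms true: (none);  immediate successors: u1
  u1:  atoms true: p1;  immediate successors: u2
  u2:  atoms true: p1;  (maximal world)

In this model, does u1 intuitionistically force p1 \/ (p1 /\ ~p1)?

Yes

u1 ||- p1 \/ (p1 /\ ~p1) via the disjunct p1.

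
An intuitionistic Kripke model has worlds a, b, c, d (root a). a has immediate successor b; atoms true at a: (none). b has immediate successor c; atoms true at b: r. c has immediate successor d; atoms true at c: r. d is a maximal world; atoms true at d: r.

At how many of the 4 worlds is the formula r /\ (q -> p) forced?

3

a: does not force it — a ||-/- r /\ (q -> p) since a fails r.
b: forces it.
c: forces it.
d: forces it.
Worlds forcing the formula: {b, c, d}.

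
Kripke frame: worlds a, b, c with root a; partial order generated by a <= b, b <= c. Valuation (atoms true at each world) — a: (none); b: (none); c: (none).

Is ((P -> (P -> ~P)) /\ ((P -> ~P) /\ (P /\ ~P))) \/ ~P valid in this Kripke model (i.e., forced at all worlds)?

a ||- ((P -> (P -> ~P)) /\ ((P -> ~P) /\ (P /\ ~P))) \/ ~P via the disjunct ~P.
Since the root a forces ((P -> (P -> ~P)) /\ ((P -> ~P) /\ (P /\ ~P))) \/ ~P and forcing is persistent (monotone upward), every world forces it.

Yes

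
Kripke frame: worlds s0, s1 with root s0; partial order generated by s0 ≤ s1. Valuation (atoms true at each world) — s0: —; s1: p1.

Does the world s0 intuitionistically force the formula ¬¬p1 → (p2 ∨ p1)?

No

s0 ⊮ ¬¬p1 → (p2 ∨ p1): already at s0 itself, s0 ⊩ ¬¬p1 but s0 ⊮ p2 ∨ p1.
s0 ⊮ p2 ∨ p1: neither disjunct is forced at s0.
s0 lacks atom p2, so s0 ⊮ p2.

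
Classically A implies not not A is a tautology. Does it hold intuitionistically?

This is double-negation introduction, which is intuitionistically derivable.
If a world forces A then every accessible world forces A (persistence), so none forces not A; hence not not A.

Yes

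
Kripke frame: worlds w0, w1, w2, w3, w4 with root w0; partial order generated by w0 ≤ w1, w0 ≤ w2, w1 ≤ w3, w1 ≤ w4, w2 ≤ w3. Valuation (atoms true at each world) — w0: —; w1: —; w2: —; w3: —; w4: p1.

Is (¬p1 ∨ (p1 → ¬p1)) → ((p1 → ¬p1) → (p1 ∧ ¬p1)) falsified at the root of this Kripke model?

w0 ⊮ (¬p1 ∨ (p1 → ¬p1)) → ((p1 → ¬p1) → (p1 ∧ ¬p1)): at the accessible world w2, w2 ⊩ ¬p1 ∨ (p1 → ¬p1) but w2 ⊮ (p1 → ¬p1) → (p1 ∧ ¬p1).
w2 ⊮ (p1 → ¬p1) → (p1 ∧ ¬p1): already at w2 itself, w2 ⊩ p1 → ¬p1 but w2 ⊮ p1 ∧ ¬p1.
w2 ⊮ p1 ∧ ¬p1 since w2 fails p1.
So the root w0 does not force (¬p1 ∨ (p1 → ¬p1)) → ((p1 → ¬p1) → (p1 ∧ ¬p1)); the model is a countermodel.

Yes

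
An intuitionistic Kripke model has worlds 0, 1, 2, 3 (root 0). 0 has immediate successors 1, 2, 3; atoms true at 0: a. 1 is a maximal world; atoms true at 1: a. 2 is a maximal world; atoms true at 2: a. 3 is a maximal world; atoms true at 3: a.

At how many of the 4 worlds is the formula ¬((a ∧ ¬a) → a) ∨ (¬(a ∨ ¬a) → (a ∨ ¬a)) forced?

4

0: forces it.
1: forces it.
2: forces it.
3: forces it.
Worlds forcing the formula: {0, 1, 2, 3}.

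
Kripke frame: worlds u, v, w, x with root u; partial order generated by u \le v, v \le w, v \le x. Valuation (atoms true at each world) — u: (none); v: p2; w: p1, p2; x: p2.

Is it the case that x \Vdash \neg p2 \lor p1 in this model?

No

x \nVdash \neg p2 \lor p1: neither disjunct is forced at x.
x \nVdash \neg p2 since x is accessible from x and x \Vdash p2.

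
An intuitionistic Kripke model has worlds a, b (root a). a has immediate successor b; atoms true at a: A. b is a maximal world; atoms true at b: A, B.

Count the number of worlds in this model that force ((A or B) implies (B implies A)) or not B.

a: forces it.
b: forces it.
Worlds forcing the formula: {a, b}.

2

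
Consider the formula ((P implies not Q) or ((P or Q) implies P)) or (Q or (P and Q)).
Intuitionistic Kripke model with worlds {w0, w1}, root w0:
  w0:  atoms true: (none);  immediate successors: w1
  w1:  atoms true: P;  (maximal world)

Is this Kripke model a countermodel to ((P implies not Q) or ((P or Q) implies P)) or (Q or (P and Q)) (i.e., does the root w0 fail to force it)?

No

w0 forces ((P implies not Q) or ((P or Q) implies P)) or (Q or (P and Q)) via the disjunct (P implies not Q) or ((P or Q) implies P).
So the root w0 forces ((P implies not Q) or ((P or Q) implies P)) or (Q or (P and Q)); the model is not a countermodel.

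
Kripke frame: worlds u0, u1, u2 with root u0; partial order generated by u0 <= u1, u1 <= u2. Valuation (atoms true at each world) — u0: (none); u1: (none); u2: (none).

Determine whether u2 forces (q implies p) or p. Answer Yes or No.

u2 forces (q implies p) or p via the disjunct q implies p.

Yes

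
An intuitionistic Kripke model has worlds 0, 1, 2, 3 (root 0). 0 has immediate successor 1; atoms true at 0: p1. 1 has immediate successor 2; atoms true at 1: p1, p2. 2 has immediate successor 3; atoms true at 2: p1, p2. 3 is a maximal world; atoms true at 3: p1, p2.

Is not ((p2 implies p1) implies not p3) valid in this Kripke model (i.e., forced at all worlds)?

No

Not every world: 0 does not force not ((p2 implies p1) implies not p3).
0 does not force not ((p2 implies p1) implies not p3) since 0 is accessible from 0 and 0 forces (p2 implies p1) implies not p3.
0 forces (p2 implies p1) implies not p3: every world accessible from 0 that forces p2 implies p1 (namely 0, 1, 2, 3) also forces not p3.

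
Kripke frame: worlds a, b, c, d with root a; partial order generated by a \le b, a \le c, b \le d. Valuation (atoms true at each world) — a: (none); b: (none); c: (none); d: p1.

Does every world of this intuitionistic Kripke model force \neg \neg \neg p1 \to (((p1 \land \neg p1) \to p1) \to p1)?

Not every world: a \nVdash \neg \neg \neg p1 \to (((p1 \land \neg p1) \to p1) \to p1).
a \nVdash \neg \neg \neg p1 \to (((p1 \land \neg p1) \to p1) \to p1): at the accessible world c, c \Vdash \neg \neg \neg p1 but c \nVdash ((p1 \land \neg p1) \to p1) \to p1.
c \nVdash ((p1 \land \neg p1) \to p1) \to p1: already at c itself, c \Vdash (p1 \land \neg p1) \to p1 but c \nVdash p1.
c lacks atom p1, so c \nVdash p1.

No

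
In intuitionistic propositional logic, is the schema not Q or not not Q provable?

This is the weak law of excluded middle, which is not intuitionistically valid.
A Kripke countermodel: worlds s0, s1, s2; order generated by s0 <= s1, s0 <= s2; atoms true at each world — s0:{}; s1:{Q}; s2:{}.
s0 does not force not Q or not not Q: neither disjunct is forced at s0.
s0 does not force not Q since s1 is accessible from s0 and s1 forces Q.
So the root s0 does not force the formula.

No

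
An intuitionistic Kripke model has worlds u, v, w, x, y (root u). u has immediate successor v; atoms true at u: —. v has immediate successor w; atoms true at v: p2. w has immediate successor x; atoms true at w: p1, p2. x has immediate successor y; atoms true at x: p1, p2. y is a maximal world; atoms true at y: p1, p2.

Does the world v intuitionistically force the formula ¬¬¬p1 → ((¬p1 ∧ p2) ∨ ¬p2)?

v ⊩ ¬¬¬p1 → ((¬p1 ∧ p2) ∨ ¬p2) vacuously: no world accessible from v forces the antecedent ¬¬¬p1.

Yes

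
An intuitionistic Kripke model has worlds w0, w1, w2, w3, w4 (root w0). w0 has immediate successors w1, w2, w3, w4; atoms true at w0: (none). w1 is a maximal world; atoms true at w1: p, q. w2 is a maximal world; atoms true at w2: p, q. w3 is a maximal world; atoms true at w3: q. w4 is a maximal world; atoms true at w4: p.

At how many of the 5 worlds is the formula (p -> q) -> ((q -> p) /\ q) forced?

w0: does not force it — w0 ||-/- (p -> q) -> ((q -> p) /\ q): at the accessible world w3, w3 ||- p -> q but w3 ||-/- (q -> p) /\ q.
w1: forces it.
w2: forces it.
w3: does not force it — w3 ||-/- (p -> q) -> ((q -> p) /\ q): already at w3 itself, w3 ||- p -> q but w3 ||-/- (q -> p) /\ q.
w4: forces it.
Worlds forcing the formula: {w1, w2, w4}.

3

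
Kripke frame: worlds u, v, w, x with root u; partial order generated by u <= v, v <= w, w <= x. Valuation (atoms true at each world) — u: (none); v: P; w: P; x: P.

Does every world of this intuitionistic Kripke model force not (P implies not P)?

Yes

u forces not (P implies not P): no world accessible from u forces P implies not P.
Since the root u forces not (P implies not P) and forcing is persistent (monotone upward), every world forces it.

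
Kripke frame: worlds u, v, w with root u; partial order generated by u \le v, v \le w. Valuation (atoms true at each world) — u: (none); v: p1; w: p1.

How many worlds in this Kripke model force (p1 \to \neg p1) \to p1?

u: forces it.
v: forces it.
w: forces it.
Worlds forcing the formula: {u, v, w}.

3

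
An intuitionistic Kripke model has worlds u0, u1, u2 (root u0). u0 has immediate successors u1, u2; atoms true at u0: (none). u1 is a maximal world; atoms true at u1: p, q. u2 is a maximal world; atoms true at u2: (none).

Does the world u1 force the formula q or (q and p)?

Yes

u1 forces q or (q and p) via the disjunct q.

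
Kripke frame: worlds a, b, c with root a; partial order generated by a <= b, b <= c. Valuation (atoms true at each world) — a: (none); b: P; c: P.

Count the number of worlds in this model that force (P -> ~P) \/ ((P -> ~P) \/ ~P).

0

a: does not force it — a ||-/- (P -> ~P) \/ ((P -> ~P) \/ ~P): neither disjunct is forced at a.
b: does not force it — b ||-/- (P -> ~P) \/ ((P -> ~P) \/ ~P): neither disjunct is forced at b.
c: does not force it.
Worlds forcing the formula: { }.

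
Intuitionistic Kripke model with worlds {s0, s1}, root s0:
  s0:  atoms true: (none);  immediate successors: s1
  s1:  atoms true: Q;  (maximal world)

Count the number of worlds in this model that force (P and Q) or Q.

s0: does not force it — s0 does not force (P and Q) or Q: neither disjunct is forced at s0.
s1: forces it.
Worlds forcing the formula: {s1}.

1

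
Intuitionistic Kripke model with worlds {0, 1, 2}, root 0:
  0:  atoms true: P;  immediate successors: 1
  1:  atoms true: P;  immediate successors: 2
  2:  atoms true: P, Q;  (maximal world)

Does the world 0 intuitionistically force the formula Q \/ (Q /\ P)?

0 ||-/- Q \/ (Q /\ P): neither disjunct is forced at 0.
0 lacks atom Q, so 0 ||-/- Q.

No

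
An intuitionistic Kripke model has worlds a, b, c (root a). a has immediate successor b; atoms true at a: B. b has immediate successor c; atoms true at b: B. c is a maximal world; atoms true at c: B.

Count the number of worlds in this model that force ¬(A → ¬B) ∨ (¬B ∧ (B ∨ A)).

a: does not force it — a ⊮ ¬(A → ¬B) ∨ (¬B ∧ (B ∨ A)): neither disjunct is forced at a.
b: does not force it — b ⊮ ¬(A → ¬B) ∨ (¬B ∧ (B ∨ A)): neither disjunct is forced at b.
c: does not force it — c ⊮ ¬(A → ¬B) ∨ (¬B ∧ (B ∨ A)): neither disjunct is forced at c.
Worlds forcing the formula: { }.

0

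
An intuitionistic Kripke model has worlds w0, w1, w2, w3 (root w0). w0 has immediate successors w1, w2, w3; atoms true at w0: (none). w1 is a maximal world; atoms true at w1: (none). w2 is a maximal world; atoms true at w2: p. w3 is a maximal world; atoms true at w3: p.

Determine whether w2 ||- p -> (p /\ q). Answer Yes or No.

No

w2 ||-/- p -> (p /\ q): already at w2 itself, w2 ||- p but w2 ||-/- p /\ q.
w2 ||-/- p /\ q since w2 fails q.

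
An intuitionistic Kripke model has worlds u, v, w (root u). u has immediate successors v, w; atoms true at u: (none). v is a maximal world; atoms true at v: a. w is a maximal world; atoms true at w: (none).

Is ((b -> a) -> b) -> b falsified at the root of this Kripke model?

u ||- ((b -> a) -> b) -> b vacuously: no world accessible from u forces the antecedent (b -> a) -> b.
So the root u forces ((b -> a) -> b) -> b; the model is not a countermodel.

No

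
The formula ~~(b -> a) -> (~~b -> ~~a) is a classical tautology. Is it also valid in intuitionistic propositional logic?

This is the distribution of double negation over implication, which is intuitionistically derivable.
Assume ~~(b -> a) and ~~b; suppose ~a. Then b -> a would give ~b (by contraposition), contradicting ~~b; so ~(b -> a), contradicting ~~(b -> a). Hence ~~a.

Yes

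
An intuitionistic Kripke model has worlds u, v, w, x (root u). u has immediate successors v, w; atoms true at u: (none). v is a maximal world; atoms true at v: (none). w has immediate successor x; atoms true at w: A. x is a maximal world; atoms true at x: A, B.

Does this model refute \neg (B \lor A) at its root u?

u \nVdash \neg (B \lor A) since w is accessible from u and w \Vdash B \lor A.
w \Vdash B \lor A via the disjunct A.
So the root u does not force \neg (B \lor A); the model is a countermodel.

Yes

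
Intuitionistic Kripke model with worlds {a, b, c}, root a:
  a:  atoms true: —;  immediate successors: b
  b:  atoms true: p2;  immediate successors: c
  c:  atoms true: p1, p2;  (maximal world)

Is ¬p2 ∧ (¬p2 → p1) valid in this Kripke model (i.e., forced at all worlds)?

No

Not every world: a ⊮ ¬p2 ∧ (¬p2 → p1).
a ⊮ ¬p2 ∧ (¬p2 → p1) since a fails ¬p2.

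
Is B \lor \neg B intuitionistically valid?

This is the law of excluded middle, which is not intuitionistically valid.
A Kripke countermodel: worlds s0, s1; order generated by s0 \le s1; atoms true at each world — s0:{}; s1:{B}.
s0 \nVdash B \lor \neg B: neither disjunct is forced at s0.
s0 lacks atom B, so s0 \nVdash B.
So the root s0 does not force the formula.

No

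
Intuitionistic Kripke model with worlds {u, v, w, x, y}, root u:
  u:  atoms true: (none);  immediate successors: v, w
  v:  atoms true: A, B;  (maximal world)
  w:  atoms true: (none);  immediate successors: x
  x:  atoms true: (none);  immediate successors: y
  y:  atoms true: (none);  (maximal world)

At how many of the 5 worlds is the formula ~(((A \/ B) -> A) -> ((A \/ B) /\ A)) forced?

3

u: does not force it — u ||-/- ~(((A \/ B) -> A) -> ((A \/ B) /\ A)) since v is accessible from u and v ||- ((A \/ B) -> A) -> ((A \/ B) /\ A).
v: does not force it.
w: forces it.
x: forces it.
y: forces it.
Worlds forcing the formula: {w, x, y}.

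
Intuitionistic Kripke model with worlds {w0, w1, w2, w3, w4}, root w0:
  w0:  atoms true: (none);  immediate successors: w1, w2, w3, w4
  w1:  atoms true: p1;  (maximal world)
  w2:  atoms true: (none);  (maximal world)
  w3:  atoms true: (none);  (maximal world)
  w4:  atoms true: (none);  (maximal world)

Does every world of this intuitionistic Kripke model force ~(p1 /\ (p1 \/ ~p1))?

No

Not every world: w0 ||-/- ~(p1 /\ (p1 \/ ~p1)).
w0 ||-/- ~(p1 /\ (p1 \/ ~p1)) since w1 is accessible from w0 and w1 ||- p1 /\ (p1 \/ ~p1).
w1 ||- p1 /\ (p1 \/ ~p1) since w1 forces both conjuncts.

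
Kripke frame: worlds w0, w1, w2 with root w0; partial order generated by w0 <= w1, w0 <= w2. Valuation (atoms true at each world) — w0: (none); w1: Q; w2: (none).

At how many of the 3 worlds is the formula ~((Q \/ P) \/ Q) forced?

w0: does not force it — w0 ||-/- ~((Q \/ P) \/ Q) since w1 is accessible from w0 and w1 ||- (Q \/ P) \/ Q.
w1: does not force it — w1 ||-/- ~((Q \/ P) \/ Q) since w1 is accessible from w1 and w1 ||- (Q \/ P) \/ Q.
w2: forces it.
Worlds forcing the formula: {w2}.

1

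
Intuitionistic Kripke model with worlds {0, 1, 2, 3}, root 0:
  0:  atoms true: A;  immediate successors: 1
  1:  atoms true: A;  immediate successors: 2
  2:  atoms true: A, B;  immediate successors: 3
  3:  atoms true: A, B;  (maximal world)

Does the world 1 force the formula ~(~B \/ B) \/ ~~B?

1 ||- ~(~B \/ B) \/ ~~B via the disjunct ~~B.

Yes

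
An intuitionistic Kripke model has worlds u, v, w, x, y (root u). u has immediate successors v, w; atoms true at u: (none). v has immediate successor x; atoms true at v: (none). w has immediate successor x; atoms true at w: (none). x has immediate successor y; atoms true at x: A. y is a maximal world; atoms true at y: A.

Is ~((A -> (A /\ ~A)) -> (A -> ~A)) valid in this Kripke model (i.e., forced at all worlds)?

No

Not every world: u ||-/- ~((A -> (A /\ ~A)) -> (A -> ~A)).
u ||-/- ~((A -> (A /\ ~A)) -> (A -> ~A)) since u is accessible from u and u ||- (A -> (A /\ ~A)) -> (A -> ~A).
u ||- (A -> (A /\ ~A)) -> (A -> ~A) vacuously: no world accessible from u forces the antecedent A -> (A /\ ~A).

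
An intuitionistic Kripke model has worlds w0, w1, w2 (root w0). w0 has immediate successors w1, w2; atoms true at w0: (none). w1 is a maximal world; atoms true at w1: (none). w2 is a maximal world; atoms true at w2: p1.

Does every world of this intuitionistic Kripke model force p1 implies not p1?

No

Not every world: w0 does not force p1 implies not p1.
w0 does not force p1 implies not p1: at the accessible world w2, w2 forces p1 but w2 does not force not p1.
w2 does not force not p1 since w2 is accessible from w2 and w2 forces p1.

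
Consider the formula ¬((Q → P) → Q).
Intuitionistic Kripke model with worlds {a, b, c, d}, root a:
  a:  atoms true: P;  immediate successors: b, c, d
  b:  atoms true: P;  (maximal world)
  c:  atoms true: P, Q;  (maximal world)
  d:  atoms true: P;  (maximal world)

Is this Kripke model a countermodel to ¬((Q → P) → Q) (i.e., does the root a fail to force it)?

Yes

a ⊮ ¬((Q → P) → Q) since c is accessible from a and c ⊩ (Q → P) → Q.
c ⊩ (Q → P) → Q: every world accessible from c that forces Q → P (namely c) also forces Q.
So the root a does not force ¬((Q → P) → Q); the model is a countermodel.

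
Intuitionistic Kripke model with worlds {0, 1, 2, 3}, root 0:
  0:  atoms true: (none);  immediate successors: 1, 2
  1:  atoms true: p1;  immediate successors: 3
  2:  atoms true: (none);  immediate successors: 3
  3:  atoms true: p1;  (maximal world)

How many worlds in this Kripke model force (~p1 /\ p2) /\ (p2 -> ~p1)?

0

0: does not force it — 0 ||-/- (~p1 /\ p2) /\ (p2 -> ~p1) since 0 fails ~p1 /\ p2.
1: does not force it — 1 ||-/- (~p1 /\ p2) /\ (p2 -> ~p1) since 1 fails ~p1 /\ p2.
2: does not force it — 2 ||-/- (~p1 /\ p2) /\ (p2 -> ~p1) since 2 fails ~p1 /\ p2.
3: does not force it.
Worlds forcing the formula: { }.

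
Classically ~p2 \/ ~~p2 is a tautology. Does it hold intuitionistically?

No

This is the weak law of excluded middle, which is not intuitionistically valid.
A Kripke countermodel: worlds a, b, c; order generated by a <= b, a <= c; atoms true at each world — a:{}; b:{p2}; c:{}.
a ||-/- ~p2 \/ ~~p2: neither disjunct is forced at a.
a ||-/- ~p2 since b is accessible from a and b ||- p2.
So the root a does not force the formula.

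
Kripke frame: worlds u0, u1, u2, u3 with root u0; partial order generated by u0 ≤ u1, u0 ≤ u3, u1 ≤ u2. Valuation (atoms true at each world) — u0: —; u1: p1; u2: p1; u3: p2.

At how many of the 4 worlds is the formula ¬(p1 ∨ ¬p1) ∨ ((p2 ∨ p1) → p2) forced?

1

u0: does not force it — u0 ⊮ ¬(p1 ∨ ¬p1) ∨ ((p2 ∨ p1) → p2): neither disjunct is forced at u0.
u1: does not force it — u1 ⊮ ¬(p1 ∨ ¬p1) ∨ ((p2 ∨ p1) → p2): neither disjunct is forced at u1.
u2: does not force it.
u3: forces it.
Worlds forcing the formula: {u3}.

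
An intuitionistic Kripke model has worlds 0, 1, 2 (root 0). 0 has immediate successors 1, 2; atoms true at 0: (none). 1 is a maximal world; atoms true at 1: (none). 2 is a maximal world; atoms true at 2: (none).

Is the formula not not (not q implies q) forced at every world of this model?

No

Not every world: 0 does not force not not (not q implies q).
0 does not force not not (not q implies q) since 0 is accessible from 0 and 0 forces not (not q implies q).
0 forces not (not q implies q): no world accessible from 0 forces not q implies q.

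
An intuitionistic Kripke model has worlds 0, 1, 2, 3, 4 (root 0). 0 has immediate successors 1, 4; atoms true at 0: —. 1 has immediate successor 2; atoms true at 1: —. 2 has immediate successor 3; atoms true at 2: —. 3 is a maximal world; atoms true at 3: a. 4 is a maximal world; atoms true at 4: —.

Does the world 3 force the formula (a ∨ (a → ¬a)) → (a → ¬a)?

3 ⊮ (a ∨ (a → ¬a)) → (a → ¬a): already at 3 itself, 3 ⊩ a ∨ (a → ¬a) but 3 ⊮ a → ¬a.
3 ⊮ a → ¬a: already at 3 itself, 3 ⊩ a but 3 ⊮ ¬a.
3 ⊮ ¬a since 3 is accessible from 3 and 3 ⊩ a.

No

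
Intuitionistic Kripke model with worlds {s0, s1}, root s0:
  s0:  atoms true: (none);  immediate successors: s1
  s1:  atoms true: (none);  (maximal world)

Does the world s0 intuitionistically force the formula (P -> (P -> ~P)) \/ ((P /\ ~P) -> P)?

s0 ||- (P -> (P -> ~P)) \/ ((P /\ ~P) -> P) via the disjunct P -> (P -> ~P).

Yes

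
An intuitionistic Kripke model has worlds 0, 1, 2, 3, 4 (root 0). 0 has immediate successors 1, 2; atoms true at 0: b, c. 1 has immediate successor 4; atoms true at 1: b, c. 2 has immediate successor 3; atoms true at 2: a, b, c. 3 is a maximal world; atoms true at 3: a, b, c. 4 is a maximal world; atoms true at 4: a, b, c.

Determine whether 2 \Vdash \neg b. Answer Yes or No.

2 \nVdash \neg b since 2 is accessible from 2 and 2 \Vdash b.

No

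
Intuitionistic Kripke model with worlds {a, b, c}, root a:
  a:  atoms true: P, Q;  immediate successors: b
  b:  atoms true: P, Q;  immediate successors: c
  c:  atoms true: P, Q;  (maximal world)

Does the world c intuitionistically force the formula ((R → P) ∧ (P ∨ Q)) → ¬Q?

c ⊮ ((R → P) ∧ (P ∨ Q)) → ¬Q: already at c itself, c ⊩ (R → P) ∧ (P ∨ Q) but c ⊮ ¬Q.
c ⊮ ¬Q since c is accessible from c and c ⊩ Q.

No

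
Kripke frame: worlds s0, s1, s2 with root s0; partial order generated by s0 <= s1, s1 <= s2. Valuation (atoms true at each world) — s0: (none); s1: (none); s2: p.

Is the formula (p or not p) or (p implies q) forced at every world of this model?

Not every world: s0 does not force (p or not p) or (p implies q).
s0 does not force (p or not p) or (p implies q): neither disjunct is forced at s0.
s0 does not force p or not p: neither disjunct is forced at s0.
s0 lacks atom p, so s0 does not force p.

No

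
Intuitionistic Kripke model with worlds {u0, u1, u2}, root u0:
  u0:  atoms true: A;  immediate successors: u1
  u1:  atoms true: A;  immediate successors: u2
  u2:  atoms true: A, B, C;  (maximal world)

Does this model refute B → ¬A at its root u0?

u0 ⊮ B → ¬A: at the accessible world u2, u2 ⊩ B but u2 ⊮ ¬A.
u2 ⊮ ¬A since u2 is accessible from u2 and u2 ⊩ A.
So the root u0 does not force B → ¬A; the model is a countermodel.

Yes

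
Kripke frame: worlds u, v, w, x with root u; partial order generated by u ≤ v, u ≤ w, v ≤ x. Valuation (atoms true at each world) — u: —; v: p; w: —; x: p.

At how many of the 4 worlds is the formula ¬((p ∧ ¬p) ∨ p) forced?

1

u: does not force it — u ⊮ ¬((p ∧ ¬p) ∨ p) since v is accessible from u and v ⊩ (p ∧ ¬p) ∨ p.
v: does not force it.
w: forces it.
x: does not force it.
Worlds forcing the formula: {w}.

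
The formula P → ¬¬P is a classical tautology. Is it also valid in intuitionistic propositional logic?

This is double-negation introduction, which is intuitionistically derivable.
If a world forces P then every accessible world forces P (persistence), so none forces ¬P; hence ¬¬P.

Yes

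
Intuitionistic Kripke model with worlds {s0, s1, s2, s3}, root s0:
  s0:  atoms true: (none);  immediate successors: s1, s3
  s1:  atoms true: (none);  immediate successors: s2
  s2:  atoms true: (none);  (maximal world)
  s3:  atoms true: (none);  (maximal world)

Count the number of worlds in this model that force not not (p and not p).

s0: does not force it — s0 does not force not not (p and not p) since s0 is accessible from s0 and s0 forces not (p and not p).
s1: does not force it — s1 does not force not not (p and not p) since s1 is accessible from s1 and s1 forces not (p and not p).
s2: does not force it.
s3: does not force it.
Worlds forcing the formula: { }.

0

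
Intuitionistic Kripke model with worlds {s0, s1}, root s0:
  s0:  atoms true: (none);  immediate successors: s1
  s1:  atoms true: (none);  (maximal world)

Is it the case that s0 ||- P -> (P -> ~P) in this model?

s0 ||- P -> (P -> ~P) vacuously: no world accessible from s0 forces the antecedent P.

Yes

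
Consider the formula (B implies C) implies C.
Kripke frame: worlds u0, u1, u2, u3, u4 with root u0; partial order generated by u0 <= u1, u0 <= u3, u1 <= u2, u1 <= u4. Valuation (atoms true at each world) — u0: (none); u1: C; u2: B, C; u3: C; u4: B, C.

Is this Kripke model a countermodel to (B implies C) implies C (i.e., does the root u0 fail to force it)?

u0 does not force (B implies C) implies C: already at u0 itself, u0 forces B implies C but u0 does not force C.
u0 lacks atom C, so u0 does not force C.
So the root u0 does not force (B implies C) implies C; the model is a countermodel.

Yes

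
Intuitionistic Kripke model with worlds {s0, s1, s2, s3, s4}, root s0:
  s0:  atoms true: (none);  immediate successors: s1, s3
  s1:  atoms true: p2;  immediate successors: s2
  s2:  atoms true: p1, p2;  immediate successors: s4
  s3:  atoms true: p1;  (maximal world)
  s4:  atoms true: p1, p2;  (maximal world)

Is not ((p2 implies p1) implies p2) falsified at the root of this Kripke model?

Yes

s0 does not force not ((p2 implies p1) implies p2) since s1 is accessible from s0 and s1 forces (p2 implies p1) implies p2.
s1 forces (p2 implies p1) implies p2: every world accessible from s1 that forces p2 implies p1 (namely s2, s4) also forces p2.
So the root s0 does not force not ((p2 implies p1) implies p2); the model is a countermodel.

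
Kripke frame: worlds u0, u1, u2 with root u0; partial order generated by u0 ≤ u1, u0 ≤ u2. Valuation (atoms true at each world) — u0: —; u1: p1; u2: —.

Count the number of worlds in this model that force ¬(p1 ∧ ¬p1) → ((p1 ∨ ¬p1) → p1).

u0: does not force it — u0 ⊮ ¬(p1 ∧ ¬p1) → ((p1 ∨ ¬p1) → p1): already at u0 itself, u0 ⊩ ¬(p1 ∧ ¬p1) but u0 ⊮ (p1 ∨ ¬p1) → p1.
u1: forces it.
u2: does not force it — u2 ⊮ ¬(p1 ∧ ¬p1) → ((p1 ∨ ¬p1) → p1): already at u2 itself, u2 ⊩ ¬(p1 ∧ ¬p1) but u2 ⊮ (p1 ∨ ¬p1) → p1.
Worlds forcing the formula: {u1}.

1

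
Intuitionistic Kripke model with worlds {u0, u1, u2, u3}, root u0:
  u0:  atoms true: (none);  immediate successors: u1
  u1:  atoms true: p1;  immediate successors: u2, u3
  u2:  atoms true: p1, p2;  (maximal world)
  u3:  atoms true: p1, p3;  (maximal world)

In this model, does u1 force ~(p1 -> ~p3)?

No

u1 ||-/- ~(p1 -> ~p3) since u2 is accessible from u1 and u2 ||- p1 -> ~p3.
u2 ||- p1 -> ~p3: every world accessible from u2 that forces p1 (namely u2) also forces ~p3.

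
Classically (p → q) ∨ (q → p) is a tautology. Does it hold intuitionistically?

No

This is the Gödel–Dummett linearity axiom, which is not intuitionistically valid.
A Kripke countermodel: worlds w0, w1, w2; order generated by w0 ≤ w1, w0 ≤ w2; atoms true at each world — w0:{}; w1:{p}; w2:{q}.
w0 ⊮ (p → q) ∨ (q → p): neither disjunct is forced at w0.
w0 ⊮ p → q: at the accessible world w1, w1 ⊩ p but w1 ⊮ q.
w1 lacks atom q, so w1 ⊮ q.
So the root w0 does not force the formula.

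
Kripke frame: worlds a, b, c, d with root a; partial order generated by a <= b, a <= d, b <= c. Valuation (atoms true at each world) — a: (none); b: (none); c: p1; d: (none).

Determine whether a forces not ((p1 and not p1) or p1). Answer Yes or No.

No

a does not force not ((p1 and not p1) or p1) since c is accessible from a and c forces (p1 and not p1) or p1.
c forces (p1 and not p1) or p1 via the disjunct p1.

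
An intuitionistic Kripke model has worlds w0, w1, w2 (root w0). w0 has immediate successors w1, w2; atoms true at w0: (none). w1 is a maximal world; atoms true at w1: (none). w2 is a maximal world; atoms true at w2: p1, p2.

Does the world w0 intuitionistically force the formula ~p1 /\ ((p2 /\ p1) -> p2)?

No

w0 ||-/- ~p1 /\ ((p2 /\ p1) -> p2) since w0 fails ~p1.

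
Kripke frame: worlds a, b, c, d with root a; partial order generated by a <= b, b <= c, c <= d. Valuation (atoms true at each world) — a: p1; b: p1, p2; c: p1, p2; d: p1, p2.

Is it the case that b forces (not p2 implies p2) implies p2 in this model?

Yes

b forces (not p2 implies p2) implies p2: every world accessible from b that forces not p2 implies p2 (namely b, c, d) also forces p2.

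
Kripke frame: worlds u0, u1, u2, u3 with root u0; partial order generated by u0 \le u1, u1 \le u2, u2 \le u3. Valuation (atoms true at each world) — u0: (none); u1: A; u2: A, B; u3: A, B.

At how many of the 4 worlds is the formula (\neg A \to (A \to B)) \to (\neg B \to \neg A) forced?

u0: forces it.
u1: forces it.
u2: forces it.
u3: forces it.
Worlds forcing the formula: {u0, u1, u2, u3}.

4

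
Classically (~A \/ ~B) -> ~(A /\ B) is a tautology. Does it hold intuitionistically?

This is a constructively valid De Morgan direction (disjunction of negations to negated conjunction), which is intuitionistically derivable.
If ~A holds at a world then no accessible world forces A, hence none forces A /\ B; likewise for ~B.

Yes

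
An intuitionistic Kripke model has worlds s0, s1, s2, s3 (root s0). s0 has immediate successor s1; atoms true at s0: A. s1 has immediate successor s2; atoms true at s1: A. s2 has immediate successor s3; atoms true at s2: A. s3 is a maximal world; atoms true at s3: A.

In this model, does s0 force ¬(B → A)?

No

s0 ⊮ ¬(B → A) since s0 is accessible from s0 and s0 ⊩ B → A.
s0 ⊩ B → A vacuously: no world accessible from s0 forces the antecedent B.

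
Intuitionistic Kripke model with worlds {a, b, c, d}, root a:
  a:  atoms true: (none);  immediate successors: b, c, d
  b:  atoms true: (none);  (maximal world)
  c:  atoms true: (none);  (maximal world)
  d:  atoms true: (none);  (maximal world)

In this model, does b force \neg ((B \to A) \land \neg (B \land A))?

b \nVdash \neg ((B \to A) \land \neg (B \land A)) since b is accessible from b and b \Vdash (B \to A) \land \neg (B \land A).
b \Vdash (B \to A) \land \neg (B \land A) since b forces both conjuncts.

No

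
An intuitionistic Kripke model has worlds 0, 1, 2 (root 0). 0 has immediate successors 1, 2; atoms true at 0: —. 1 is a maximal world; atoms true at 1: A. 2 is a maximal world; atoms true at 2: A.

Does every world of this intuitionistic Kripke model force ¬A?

Not every world: 0 ⊮ ¬A.
0 ⊮ ¬A since 1 is accessible from 0 and 1 ⊩ A.

No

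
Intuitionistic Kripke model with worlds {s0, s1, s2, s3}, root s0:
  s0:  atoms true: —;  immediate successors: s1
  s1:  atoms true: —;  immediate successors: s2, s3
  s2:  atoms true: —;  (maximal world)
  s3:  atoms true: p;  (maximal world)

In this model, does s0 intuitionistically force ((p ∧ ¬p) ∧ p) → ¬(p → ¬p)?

Yes

s0 ⊩ ((p ∧ ¬p) ∧ p) → ¬(p → ¬p) vacuously: no world accessible from s0 forces the antecedent (p ∧ ¬p) ∧ p.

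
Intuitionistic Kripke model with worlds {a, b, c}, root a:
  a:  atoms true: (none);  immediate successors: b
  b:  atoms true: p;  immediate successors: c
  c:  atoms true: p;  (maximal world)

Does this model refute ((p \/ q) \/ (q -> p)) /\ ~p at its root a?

Yes

a ||-/- ((p \/ q) \/ (q -> p)) /\ ~p since a fails ~p.
So the root a does not force ((p \/ q) \/ (q -> p)) /\ ~p; the model is a countermodel.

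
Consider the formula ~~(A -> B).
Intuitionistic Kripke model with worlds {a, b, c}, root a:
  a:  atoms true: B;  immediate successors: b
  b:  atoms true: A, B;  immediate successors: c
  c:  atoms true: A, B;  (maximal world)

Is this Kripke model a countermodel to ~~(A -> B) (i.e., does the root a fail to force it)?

No

a ||- ~~(A -> B): no world accessible from a forces ~(A -> B).
So the root a forces ~~(A -> B); the model is not a countermodel.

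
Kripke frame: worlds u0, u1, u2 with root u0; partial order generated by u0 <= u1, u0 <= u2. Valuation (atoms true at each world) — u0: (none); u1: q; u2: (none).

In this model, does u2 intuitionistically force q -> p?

u2 ||- q -> p vacuously: no world accessible from u2 forces the antecedent q.

Yes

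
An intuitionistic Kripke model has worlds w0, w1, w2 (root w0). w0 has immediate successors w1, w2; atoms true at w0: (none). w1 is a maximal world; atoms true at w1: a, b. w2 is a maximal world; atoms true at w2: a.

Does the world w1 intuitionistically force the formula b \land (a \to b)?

Yes

w1 \Vdash b \land (a \to b) since w1 forces both conjuncts.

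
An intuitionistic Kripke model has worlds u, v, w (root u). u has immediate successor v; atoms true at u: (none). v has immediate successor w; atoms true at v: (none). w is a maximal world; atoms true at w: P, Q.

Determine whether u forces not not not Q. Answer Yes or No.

No

u does not force not not not Q since u is accessible from u and u forces not not Q.
u forces not not Q: no world accessible from u forces not Q.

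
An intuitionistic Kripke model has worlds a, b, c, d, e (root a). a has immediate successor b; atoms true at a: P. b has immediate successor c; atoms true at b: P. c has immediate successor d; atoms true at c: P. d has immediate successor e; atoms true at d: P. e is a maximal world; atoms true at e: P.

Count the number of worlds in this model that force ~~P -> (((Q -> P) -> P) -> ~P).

0

a: does not force it — a ||-/- ~~P -> (((Q -> P) -> P) -> ~P): already at a itself, a ||- ~~P but a ||-/- ((Q -> P) -> P) -> ~P.
b: does not force it — b ||-/- ~~P -> (((Q -> P) -> P) -> ~P): already at b itself, b ||- ~~P but b ||-/- ((Q -> P) -> P) -> ~P.
c: does not force it — c ||-/- ~~P -> (((Q -> P) -> P) -> ~P): already at c itself, c ||- ~~P but c ||-/- ((Q -> P) -> P) -> ~P.
d: does not force it.
e: does not force it.
Worlds forcing the formula: { }.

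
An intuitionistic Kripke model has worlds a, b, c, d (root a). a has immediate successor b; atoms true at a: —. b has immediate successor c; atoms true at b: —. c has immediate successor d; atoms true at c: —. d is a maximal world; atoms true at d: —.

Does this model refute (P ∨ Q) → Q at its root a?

a ⊩ (P ∨ Q) → Q vacuously: no world accessible from a forces the antecedent P ∨ Q.
So the root a forces (P ∨ Q) → Q; the model is not a countermodel.

No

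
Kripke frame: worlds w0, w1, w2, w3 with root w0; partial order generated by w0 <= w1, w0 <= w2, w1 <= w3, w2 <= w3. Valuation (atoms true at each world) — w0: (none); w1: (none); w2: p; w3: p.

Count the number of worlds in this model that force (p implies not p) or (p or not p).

w0: does not force it — w0 does not force (p implies not p) or (p or not p): neither disjunct is forced at w0.
w1: does not force it — w1 does not force (p implies not p) or (p or not p): neither disjunct is forced at w1.
w2: forces it.
w3: forces it.
Worlds forcing the formula: {w2, w3}.

2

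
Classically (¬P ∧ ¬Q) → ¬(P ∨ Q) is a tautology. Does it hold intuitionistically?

Yes

This is a constructively valid De Morgan direction (conjunction of negations to negated disjunction), which is intuitionistically derivable.
If both ¬P and ¬Q hold at a world, no accessible world forces P or forces Q, so none forces P ∨ Q.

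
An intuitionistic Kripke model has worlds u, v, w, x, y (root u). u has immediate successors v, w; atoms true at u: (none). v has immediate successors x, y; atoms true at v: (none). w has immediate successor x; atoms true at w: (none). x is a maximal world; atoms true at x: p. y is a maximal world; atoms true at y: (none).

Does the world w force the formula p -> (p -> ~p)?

w ||-/- p -> (p -> ~p): at the accessible world x, x ||- p but x ||-/- p -> ~p.
x ||-/- p -> ~p: already at x itself, x ||- p but x ||-/- ~p.
x ||-/- ~p since x is accessible from x and x ||- p.

No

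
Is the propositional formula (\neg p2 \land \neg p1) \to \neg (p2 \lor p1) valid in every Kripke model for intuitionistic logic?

Yes

This is a constructively valid De Morgan direction (conjunction of negations to negated disjunction), which is intuitionistically derivable.
If both \neg p2 and \neg p1 hold at a world, no accessible world forces p2 or forces p1, so none forces p2 \lor p1.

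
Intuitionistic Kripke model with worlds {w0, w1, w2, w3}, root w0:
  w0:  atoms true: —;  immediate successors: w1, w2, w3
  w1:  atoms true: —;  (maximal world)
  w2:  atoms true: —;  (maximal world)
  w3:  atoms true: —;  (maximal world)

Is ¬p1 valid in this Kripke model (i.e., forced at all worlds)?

w0 ⊩ ¬p1: no world accessible from w0 forces p1.
Since the root w0 forces ¬p1 and forcing is persistent (monotone upward), every world forces it.

Yes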